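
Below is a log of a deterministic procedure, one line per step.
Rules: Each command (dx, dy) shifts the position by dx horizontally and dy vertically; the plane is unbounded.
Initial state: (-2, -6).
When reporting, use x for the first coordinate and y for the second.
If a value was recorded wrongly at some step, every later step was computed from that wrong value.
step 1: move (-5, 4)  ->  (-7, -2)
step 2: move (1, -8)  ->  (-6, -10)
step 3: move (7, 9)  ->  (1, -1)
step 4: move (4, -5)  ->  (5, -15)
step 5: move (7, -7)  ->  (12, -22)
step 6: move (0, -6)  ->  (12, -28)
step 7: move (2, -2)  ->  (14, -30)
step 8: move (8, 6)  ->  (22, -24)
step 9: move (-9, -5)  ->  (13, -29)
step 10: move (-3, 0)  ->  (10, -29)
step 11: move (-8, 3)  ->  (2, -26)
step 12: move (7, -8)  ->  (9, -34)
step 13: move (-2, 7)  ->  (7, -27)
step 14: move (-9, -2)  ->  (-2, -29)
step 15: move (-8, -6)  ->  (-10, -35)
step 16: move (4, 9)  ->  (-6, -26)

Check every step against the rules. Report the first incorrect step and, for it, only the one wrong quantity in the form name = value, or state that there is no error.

step 4, y = -6

Recomputing the run from the initial state:
step 1: x = -7, y = -2
step 2: x = -6, y = -10
step 3: x = 1, y = -1
step 4: x = 5, y = -6
step 5: x = 12, y = -13
step 6: x = 12, y = -19
step 7: x = 14, y = -21
step 8: x = 22, y = -15
step 9: x = 13, y = -20
step 10: x = 10, y = -20
step 11: x = 2, y = -17
step 12: x = 9, y = -25
step 13: x = 7, y = -18
step 14: x = -2, y = -20
step 15: x = -10, y = -26
step 16: x = -6, y = -17
The first disagreement with the log is at step 4, where the value should be y = -6.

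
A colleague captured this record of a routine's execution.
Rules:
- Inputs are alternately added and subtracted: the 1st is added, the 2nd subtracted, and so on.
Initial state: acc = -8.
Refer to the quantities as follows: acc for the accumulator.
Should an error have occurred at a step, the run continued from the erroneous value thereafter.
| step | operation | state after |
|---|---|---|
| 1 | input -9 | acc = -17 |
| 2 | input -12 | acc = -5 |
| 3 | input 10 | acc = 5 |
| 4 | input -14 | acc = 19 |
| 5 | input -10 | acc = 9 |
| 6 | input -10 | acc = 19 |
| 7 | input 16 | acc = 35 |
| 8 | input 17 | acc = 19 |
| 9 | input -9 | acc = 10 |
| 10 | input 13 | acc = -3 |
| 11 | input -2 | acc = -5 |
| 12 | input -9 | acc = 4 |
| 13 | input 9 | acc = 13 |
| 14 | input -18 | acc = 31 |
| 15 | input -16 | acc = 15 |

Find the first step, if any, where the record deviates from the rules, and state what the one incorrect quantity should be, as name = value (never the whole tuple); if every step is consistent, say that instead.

step 1: acc = -8 + -9 = -17 -> in agreement
step 2: acc = -17 - -12 = -5 -> verified
step 3: acc = -5 + 10 = 5 -> exactly as logged
step 4: acc = 5 - -14 = 19 -> matches
step 5: acc = 19 + -10 = 9 -> confirmed correct
step 6: acc = 9 - -10 = 19 -> confirmed correct
step 7: acc = 19 + 16 = 35 -> consistent with the record
step 8: acc = 35 - 17 = 18 -> a discrepancy with the record
That makes step 8 the first incorrect line — acc = 18 is what it should show.

step 8, acc = 18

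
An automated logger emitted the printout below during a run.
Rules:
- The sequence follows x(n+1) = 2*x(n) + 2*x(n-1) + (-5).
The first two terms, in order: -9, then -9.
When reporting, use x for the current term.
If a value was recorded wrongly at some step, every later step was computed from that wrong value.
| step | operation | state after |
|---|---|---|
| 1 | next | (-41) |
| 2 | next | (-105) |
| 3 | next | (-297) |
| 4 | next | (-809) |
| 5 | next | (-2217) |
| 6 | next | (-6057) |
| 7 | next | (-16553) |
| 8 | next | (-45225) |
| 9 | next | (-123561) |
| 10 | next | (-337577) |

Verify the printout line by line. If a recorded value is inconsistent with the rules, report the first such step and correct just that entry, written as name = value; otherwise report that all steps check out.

no error

1. x = 2*(-9) + (2)*(-9) + (-5) = -41 (checks out)
2. x = 2*(-41) + (2)*(-9) + (-5) = -105 (matches)
3. x = 2*(-105) + (2)*(-41) + (-5) = -297 (no discrepancy)
4. x = 2*(-297) + (2)*(-105) + (-5) = -809 (verified)
5. x = 2*(-809) + (2)*(-297) + (-5) = -2217 (exactly as logged)
6. x = 2*(-2217) + (2)*(-809) + (-5) = -6057 (agrees with the printout)
7. x = 2*(-6057) + (2)*(-2217) + (-5) = -16553 (confirmed correct)
8. x = 2*(-16553) + (2)*(-6057) + (-5) = -45225 (confirmed correct)
9. x = 2*(-45225) + (2)*(-16553) + (-5) = -123561 (same as recorded)
10. x = 2*(-123561) + (2)*(-45225) + (-5) = -337577 (no discrepancy)
Nothing is out of place; the run is error-free.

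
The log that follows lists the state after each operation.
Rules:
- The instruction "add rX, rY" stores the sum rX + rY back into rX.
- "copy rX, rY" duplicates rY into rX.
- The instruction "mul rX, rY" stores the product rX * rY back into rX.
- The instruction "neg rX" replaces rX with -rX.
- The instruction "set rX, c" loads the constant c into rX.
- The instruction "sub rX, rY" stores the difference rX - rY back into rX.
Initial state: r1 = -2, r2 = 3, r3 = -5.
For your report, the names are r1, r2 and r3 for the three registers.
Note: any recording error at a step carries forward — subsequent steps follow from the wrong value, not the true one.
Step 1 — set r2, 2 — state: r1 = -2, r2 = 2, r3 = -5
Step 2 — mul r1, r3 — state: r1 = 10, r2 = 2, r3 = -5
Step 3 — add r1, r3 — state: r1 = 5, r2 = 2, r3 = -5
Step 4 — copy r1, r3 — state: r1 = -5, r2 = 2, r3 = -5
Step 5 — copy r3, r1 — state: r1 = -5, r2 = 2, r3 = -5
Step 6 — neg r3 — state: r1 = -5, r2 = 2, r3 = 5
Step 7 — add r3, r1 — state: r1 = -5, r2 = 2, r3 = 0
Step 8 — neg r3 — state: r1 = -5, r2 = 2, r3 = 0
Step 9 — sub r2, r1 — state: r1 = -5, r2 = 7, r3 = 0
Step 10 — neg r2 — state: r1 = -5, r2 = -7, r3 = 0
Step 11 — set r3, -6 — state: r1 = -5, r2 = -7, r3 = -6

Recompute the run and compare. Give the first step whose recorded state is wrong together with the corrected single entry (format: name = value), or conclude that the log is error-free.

no error

Step 1: r2 = 2 — in agreement.
Step 2: r1 = -2 * -5 = 10 — matches.
Step 3: r1 = 10 + -5 = 5 — in agreement.
Step 4: r1 = -5 — no discrepancy.
Step 5: r3 = -5 — matches.
Step 6: r3 = -(-5) = 5 — confirmed correct.
Step 7: r3 = 5 + -5 = 0 — verified.
Step 8: r3 = -(0) = 0 — same as recorded.
Step 9: r2 = 2 - -5 = 7 — no discrepancy.
Step 10: r2 = -(7) = -7 — checks out.
Step 11: r3 = -6 — agrees with the log.
No step deviates from the rules.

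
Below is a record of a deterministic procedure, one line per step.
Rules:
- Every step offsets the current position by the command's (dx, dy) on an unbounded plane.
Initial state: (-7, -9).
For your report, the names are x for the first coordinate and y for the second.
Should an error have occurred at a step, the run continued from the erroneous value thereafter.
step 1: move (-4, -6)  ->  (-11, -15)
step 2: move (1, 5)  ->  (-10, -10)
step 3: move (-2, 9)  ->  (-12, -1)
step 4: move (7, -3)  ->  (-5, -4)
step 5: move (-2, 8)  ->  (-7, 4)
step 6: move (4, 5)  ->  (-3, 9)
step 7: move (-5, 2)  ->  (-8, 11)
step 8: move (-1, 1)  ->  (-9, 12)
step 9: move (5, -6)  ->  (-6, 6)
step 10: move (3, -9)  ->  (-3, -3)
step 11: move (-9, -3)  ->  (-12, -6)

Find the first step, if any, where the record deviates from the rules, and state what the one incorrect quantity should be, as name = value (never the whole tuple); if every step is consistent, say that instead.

1. x = -7 + (-4) = -11, y = -9 + (-6) = -15 (same as recorded)
2. x = -11 + (1) = -10, y = -15 + (5) = -10 (same as recorded)
3. x = -10 + (-2) = -12, y = -10 + (9) = -1 (confirmed correct)
4. x = -12 + (7) = -5, y = -1 + (-3) = -4 (confirmed correct)
5. x = -5 + (-2) = -7, y = -4 + (8) = 4 (matches)
6. x = -7 + (4) = -3, y = 4 + (5) = 9 (checks out)
7. x = -3 + (-5) = -8, y = 9 + (2) = 11 (checks out)
8. x = -8 + (-1) = -9, y = 11 + (1) = 12 (confirmed correct)
9. x = -9 + (5) = -4, y = 12 + (-6) = 6 (the recorded entry deviates here)
Conclusion: step 9 carries the first error; the entry should be x = -4.

step 9, x = -4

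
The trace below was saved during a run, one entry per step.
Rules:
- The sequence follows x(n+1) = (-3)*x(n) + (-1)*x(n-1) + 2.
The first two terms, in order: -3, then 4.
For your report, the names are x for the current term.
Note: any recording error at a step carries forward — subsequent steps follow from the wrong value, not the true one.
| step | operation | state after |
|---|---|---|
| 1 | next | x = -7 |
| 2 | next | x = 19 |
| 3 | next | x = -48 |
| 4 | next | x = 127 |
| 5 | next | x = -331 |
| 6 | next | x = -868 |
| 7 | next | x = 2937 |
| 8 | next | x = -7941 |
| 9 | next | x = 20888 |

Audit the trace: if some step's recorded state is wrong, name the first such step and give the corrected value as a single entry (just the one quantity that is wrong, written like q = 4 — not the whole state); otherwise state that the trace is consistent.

step 6, x = 868

Recomputing the run from the initial state:
step 1: x = -7
step 2: x = 19
step 3: x = -48
step 4: x = 127
step 5: x = -331
step 6: x = 868
step 7: x = -2271
step 8: x = 5947
step 9: x = -15568
The first disagreement with the trace is at step 6, where the value should be x = 868.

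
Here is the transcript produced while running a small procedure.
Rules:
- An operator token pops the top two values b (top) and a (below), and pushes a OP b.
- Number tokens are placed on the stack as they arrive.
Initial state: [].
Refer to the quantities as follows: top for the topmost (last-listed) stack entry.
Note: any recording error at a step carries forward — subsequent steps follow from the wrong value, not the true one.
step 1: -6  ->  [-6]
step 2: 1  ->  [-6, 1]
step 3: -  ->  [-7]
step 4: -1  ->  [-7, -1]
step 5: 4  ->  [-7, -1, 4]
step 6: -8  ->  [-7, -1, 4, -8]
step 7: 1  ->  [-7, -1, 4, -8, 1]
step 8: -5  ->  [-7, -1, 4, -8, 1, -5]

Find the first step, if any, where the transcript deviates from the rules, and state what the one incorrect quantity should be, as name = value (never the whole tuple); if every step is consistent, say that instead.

step 1: push -6: top = -6 -> checks out
step 2: push 1: top = 1 -> matches
step 3: -6 - 1 = -7 -> agrees with the transcript
step 4: push -1: top = -1 -> agrees with the transcript
step 5: push 4: top = 4 -> agrees with the transcript
step 6: push -8: top = -8 -> exactly as logged
step 7: push 1: top = 1 -> exactly as logged
step 8: push -5: top = -5 -> in agreement
No step deviates from the rules.

no error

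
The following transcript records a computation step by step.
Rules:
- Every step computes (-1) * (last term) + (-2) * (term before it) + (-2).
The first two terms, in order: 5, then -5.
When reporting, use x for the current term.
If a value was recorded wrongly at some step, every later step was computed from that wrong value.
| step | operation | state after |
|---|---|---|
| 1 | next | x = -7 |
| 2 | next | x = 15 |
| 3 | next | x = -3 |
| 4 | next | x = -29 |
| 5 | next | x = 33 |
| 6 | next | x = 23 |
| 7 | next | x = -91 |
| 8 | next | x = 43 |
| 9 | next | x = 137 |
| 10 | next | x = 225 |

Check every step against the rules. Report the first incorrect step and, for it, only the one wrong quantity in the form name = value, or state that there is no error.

Step 1: x = -1*(-5) + (-2)*(5) + (-2) = -7 — exactly as logged.
Step 2: x = -1*(-7) + (-2)*(-5) + (-2) = 15 — checks out.
Step 3: x = -1*(15) + (-2)*(-7) + (-2) = -3 — same as recorded.
Step 4: x = -1*(-3) + (-2)*(15) + (-2) = -29 — matches.
Step 5: x = -1*(-29) + (-2)*(-3) + (-2) = 33 — verified.
Step 6: x = -1*(33) + (-2)*(-29) + (-2) = 23 — exactly as logged.
Step 7: x = -1*(23) + (-2)*(33) + (-2) = -91 — consistent with the transcript.
Step 8: x = -1*(-91) + (-2)*(23) + (-2) = 43 — same as recorded.
Step 9: x = -1*(43) + (-2)*(-91) + (-2) = 137 — in agreement.
Step 10: x = -1*(137) + (-2)*(43) + (-2) = -225 — the transcript disagrees here.
First deviation found at step 10; the corrected entry is x = -225.

step 10, x = -225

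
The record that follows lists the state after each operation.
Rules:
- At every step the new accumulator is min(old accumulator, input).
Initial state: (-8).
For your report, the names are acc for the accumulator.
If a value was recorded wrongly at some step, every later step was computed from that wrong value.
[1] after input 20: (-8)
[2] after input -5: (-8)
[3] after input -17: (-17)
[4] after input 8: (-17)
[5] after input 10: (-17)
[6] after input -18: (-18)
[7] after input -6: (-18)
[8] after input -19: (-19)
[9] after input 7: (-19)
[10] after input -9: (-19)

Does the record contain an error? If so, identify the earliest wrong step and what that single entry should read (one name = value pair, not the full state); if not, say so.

Recomputing the run from the initial state:
step 1: acc = -8
step 2: acc = -8
step 3: acc = -17
step 4: acc = -17
step 5: acc = -17
step 6: acc = -18
step 7: acc = -18
step 8: acc = -19
step 9: acc = -19
step 10: acc = -19
This matches the record at every step.

no error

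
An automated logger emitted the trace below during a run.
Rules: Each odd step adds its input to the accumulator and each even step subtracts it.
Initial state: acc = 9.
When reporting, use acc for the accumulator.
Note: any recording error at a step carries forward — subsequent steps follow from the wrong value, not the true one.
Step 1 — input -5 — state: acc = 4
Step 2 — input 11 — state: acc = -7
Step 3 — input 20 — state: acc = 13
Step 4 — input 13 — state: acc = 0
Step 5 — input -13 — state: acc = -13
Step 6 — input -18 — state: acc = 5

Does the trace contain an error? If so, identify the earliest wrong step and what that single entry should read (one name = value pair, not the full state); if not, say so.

no error

Recomputing the run from the initial state:
step 1: acc = 4
step 2: acc = -7
step 3: acc = 13
step 4: acc = 0
step 5: acc = -13
step 6: acc = 5
This matches the trace at every step.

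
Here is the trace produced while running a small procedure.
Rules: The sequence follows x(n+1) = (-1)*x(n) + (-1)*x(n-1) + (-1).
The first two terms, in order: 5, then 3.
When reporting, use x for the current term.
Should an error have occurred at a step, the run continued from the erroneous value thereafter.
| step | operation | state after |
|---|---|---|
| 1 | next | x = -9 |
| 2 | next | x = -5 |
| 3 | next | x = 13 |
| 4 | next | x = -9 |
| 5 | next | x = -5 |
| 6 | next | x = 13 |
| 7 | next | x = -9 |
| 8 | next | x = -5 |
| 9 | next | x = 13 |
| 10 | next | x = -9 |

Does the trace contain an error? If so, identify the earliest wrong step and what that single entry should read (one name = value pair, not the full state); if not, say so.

step 2, x = 5

step 1: x = -1*(3) + (-1)*(5) + (-1) = -9 -> agrees with the trace
step 2: x = -1*(-9) + (-1)*(3) + (-1) = 5 -> first mismatch against the trace
Step 2 is the first one off; corrected, x = 5.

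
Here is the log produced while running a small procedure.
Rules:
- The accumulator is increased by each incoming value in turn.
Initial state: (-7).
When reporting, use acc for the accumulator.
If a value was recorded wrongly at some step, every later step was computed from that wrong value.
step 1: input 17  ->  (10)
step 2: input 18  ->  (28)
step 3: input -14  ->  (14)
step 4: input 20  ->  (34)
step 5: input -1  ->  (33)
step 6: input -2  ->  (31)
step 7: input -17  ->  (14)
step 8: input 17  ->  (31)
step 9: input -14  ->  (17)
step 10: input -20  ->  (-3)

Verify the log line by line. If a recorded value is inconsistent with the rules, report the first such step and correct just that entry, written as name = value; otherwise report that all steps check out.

no error

Recomputing the run from the initial state:
step 1: acc = 10
step 2: acc = 28
step 3: acc = 14
step 4: acc = 34
step 5: acc = 33
step 6: acc = 31
step 7: acc = 14
step 8: acc = 31
step 9: acc = 17
step 10: acc = -3
This matches the log at every step.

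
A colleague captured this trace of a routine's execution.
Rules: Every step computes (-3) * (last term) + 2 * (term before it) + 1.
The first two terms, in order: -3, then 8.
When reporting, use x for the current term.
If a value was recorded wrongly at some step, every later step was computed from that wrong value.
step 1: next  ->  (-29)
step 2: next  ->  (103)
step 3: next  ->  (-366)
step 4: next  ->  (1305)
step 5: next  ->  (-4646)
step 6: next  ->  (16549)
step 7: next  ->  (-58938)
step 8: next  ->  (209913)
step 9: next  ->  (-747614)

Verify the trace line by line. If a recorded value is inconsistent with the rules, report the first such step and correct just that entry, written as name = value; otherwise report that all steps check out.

Step 1: x = -3*(8) + (2)*(-3) + (1) = -29 — exactly as logged.
Step 2: x = -3*(-29) + (2)*(8) + (1) = 104 — a discrepancy with the trace.
So the first discrepancy is step 2, where the right value is x = 104.

step 2, x = 104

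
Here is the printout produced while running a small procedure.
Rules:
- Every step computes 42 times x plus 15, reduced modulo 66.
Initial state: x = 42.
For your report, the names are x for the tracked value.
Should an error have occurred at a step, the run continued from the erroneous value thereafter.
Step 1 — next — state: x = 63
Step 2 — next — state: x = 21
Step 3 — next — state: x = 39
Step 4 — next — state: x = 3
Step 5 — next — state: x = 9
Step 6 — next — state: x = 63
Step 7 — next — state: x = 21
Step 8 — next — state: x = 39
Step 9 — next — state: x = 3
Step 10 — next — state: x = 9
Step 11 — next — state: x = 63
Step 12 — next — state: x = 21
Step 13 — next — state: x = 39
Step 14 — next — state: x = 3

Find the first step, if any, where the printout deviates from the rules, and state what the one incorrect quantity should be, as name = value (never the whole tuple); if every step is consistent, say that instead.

step 1: x = (42*42 + 15) mod 66 = 63 -> no discrepancy
step 2: x = (42*63 + 15) mod 66 = 21 -> checks out
step 3: x = (42*21 + 15) mod 66 = 39 -> same as recorded
step 4: x = (42*39 + 15) mod 66 = 3 -> verified
step 5: x = (42*3 + 15) mod 66 = 9 -> no discrepancy
step 6: x = (42*9 + 15) mod 66 = 63 -> consistent with the printout
step 7: x = (42*63 + 15) mod 66 = 21 -> checks out
step 8: x = (42*21 + 15) mod 66 = 39 -> same as recorded
step 9: x = (42*39 + 15) mod 66 = 3 -> agrees with the printout
step 10: x = (42*3 + 15) mod 66 = 9 -> consistent with the printout
step 11: x = (42*9 + 15) mod 66 = 63 -> confirmed correct
step 12: x = (42*63 + 15) mod 66 = 21 -> confirmed correct
step 13: x = (42*21 + 15) mod 66 = 39 -> matches
step 14: x = (42*39 + 15) mod 66 = 3 -> same as recorded
Nothing is out of place; the run is error-free.

no error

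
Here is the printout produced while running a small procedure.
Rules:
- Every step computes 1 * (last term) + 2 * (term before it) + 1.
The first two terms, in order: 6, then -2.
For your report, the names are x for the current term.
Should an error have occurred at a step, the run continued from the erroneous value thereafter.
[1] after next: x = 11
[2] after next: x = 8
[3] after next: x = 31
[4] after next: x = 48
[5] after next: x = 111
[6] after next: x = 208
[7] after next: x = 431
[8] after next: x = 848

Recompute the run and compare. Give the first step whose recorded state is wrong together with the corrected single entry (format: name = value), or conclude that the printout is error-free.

no error

1. x = 1*(-2) + (2)*(6) + (1) = 11 (exactly as logged)
2. x = 1*(11) + (2)*(-2) + (1) = 8 (verified)
3. x = 1*(8) + (2)*(11) + (1) = 31 (confirmed correct)
4. x = 1*(31) + (2)*(8) + (1) = 48 (consistent with the printout)
5. x = 1*(48) + (2)*(31) + (1) = 111 (matches)
6. x = 1*(111) + (2)*(48) + (1) = 208 (matches)
7. x = 1*(208) + (2)*(111) + (1) = 431 (no discrepancy)
8. x = 1*(431) + (2)*(208) + (1) = 848 (checks out)
No step deviates from the rules.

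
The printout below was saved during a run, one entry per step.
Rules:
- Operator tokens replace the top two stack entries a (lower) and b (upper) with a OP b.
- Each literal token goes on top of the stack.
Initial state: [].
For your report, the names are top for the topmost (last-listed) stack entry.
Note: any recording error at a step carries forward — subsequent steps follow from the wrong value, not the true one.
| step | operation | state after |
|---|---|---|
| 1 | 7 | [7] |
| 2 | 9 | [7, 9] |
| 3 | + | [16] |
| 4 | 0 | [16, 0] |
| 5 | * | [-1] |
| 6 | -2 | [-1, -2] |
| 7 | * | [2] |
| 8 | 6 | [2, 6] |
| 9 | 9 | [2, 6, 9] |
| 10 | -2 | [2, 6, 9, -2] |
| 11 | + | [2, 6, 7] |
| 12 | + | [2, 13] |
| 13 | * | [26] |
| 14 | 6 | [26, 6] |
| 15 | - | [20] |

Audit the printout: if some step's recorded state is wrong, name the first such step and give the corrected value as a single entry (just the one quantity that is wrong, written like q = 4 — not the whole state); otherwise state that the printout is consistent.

Recomputing the run from the initial state:
step 1: [7]
step 2: [7, 9]
step 3: [16]
step 4: [16, 0]
step 5: [0]
step 6: [0, -2]
step 7: [0]
step 8: [0, 6]
step 9: [0, 6, 9]
step 10: [0, 6, 9, -2]
step 11: [0, 6, 7]
step 12: [0, 13]
step 13: [0]
step 14: [0, 6]
step 15: [-6]
The first disagreement with the printout is at step 5, where the value should be top = 0.

step 5, top = 0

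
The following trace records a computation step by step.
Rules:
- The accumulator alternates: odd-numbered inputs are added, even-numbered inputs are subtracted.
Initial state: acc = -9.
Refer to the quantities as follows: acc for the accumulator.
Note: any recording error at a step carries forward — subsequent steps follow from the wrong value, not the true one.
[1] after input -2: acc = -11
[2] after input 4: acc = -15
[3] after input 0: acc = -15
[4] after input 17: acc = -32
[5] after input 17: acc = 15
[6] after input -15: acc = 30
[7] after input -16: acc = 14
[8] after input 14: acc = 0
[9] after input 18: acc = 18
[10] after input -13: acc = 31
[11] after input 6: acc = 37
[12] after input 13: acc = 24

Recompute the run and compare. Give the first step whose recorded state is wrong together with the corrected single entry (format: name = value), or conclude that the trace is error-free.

Recomputing the run from the initial state:
step 1: acc = -11
step 2: acc = -15
step 3: acc = -15
step 4: acc = -32
step 5: acc = -15
step 6: acc = 0
step 7: acc = -16
step 8: acc = -30
step 9: acc = -12
step 10: acc = 1
step 11: acc = 7
step 12: acc = -6
The first disagreement with the trace is at step 5, where the value should be acc = -15.

step 5, acc = -15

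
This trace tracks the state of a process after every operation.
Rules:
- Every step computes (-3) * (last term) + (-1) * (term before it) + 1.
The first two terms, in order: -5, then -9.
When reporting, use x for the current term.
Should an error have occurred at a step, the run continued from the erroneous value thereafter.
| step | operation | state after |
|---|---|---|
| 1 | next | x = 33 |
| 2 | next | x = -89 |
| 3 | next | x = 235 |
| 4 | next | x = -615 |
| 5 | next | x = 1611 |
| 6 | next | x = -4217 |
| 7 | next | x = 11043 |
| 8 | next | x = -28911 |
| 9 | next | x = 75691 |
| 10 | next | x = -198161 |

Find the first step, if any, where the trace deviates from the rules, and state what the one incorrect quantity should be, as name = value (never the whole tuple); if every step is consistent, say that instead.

step 1: x = -3*(-9) + (-1)*(-5) + (1) = 33 -> agrees with the trace
step 2: x = -3*(33) + (-1)*(-9) + (1) = -89 -> confirmed correct
step 3: x = -3*(-89) + (-1)*(33) + (1) = 235 -> consistent with the trace
step 4: x = -3*(235) + (-1)*(-89) + (1) = -615 -> same as recorded
step 5: x = -3*(-615) + (-1)*(235) + (1) = 1611 -> consistent with the trace
step 6: x = -3*(1611) + (-1)*(-615) + (1) = -4217 -> verified
step 7: x = -3*(-4217) + (-1)*(1611) + (1) = 11041 -> the entry is off here
The audit stops at step 7: the recorded entry is wrong and should be x = 11041.

step 7, x = 11041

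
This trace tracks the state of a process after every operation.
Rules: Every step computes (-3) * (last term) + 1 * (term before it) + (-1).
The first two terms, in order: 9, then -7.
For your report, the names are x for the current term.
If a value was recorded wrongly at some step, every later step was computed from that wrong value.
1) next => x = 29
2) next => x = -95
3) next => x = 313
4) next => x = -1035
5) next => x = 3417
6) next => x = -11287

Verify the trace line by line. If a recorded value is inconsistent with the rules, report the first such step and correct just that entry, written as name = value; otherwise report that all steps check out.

no error

Recomputing the run from the initial state:
step 1: x = 29
step 2: x = -95
step 3: x = 313
step 4: x = -1035
step 5: x = 3417
step 6: x = -11287
This matches the trace at every step.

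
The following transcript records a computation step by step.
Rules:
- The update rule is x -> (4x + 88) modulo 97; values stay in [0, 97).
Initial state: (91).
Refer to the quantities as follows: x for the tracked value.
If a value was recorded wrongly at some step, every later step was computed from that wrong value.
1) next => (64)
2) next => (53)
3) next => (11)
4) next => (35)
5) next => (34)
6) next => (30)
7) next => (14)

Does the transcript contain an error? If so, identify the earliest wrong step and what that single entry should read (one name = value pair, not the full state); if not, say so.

step 3, x = 9

Recomputing the run from the initial state:
step 1: x = 64
step 2: x = 53
step 3: x = 9
step 4: x = 27
step 5: x = 2
step 6: x = 96
step 7: x = 84
The first disagreement with the transcript is at step 3, where the value should be x = 9.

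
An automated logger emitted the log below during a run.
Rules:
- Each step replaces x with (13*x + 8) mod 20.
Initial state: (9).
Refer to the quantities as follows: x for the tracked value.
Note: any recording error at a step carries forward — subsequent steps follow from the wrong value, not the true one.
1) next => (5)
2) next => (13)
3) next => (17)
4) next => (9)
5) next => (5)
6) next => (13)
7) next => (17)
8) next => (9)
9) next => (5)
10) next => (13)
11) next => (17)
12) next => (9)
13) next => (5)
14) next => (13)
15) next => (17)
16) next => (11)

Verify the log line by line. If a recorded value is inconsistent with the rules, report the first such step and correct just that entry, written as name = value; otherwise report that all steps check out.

Recomputing the run from the initial state:
step 1: x = 5
step 2: x = 13
step 3: x = 17
step 4: x = 9
step 5: x = 5
step 6: x = 13
step 7: x = 17
step 8: x = 9
step 9: x = 5
step 10: x = 13
step 11: x = 17
step 12: x = 9
step 13: x = 5
step 14: x = 13
step 15: x = 17
step 16: x = 9
The first disagreement with the log is at step 16, where the value should be x = 9.

step 16, x = 9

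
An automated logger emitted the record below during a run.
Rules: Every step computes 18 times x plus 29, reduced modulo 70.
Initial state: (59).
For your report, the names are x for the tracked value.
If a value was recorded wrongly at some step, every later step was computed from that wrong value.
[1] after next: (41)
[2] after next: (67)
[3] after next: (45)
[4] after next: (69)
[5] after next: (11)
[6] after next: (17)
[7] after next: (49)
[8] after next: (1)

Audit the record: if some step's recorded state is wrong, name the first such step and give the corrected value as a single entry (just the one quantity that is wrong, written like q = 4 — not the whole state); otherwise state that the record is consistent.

step 7, x = 55

Step 1: x = (18*59 + 29) mod 70 = 41 — checks out.
Step 2: x = (18*41 + 29) mod 70 = 67 — agrees with the record.
Step 3: x = (18*67 + 29) mod 70 = 45 — exactly as logged.
Step 4: x = (18*45 + 29) mod 70 = 69 — same as recorded.
Step 5: x = (18*69 + 29) mod 70 = 11 — exactly as logged.
Step 6: x = (18*11 + 29) mod 70 = 17 — matches.
Step 7: x = (18*17 + 29) mod 70 = 55 — first mismatch against the record.
So the first discrepancy is step 7, where the right value is x = 55.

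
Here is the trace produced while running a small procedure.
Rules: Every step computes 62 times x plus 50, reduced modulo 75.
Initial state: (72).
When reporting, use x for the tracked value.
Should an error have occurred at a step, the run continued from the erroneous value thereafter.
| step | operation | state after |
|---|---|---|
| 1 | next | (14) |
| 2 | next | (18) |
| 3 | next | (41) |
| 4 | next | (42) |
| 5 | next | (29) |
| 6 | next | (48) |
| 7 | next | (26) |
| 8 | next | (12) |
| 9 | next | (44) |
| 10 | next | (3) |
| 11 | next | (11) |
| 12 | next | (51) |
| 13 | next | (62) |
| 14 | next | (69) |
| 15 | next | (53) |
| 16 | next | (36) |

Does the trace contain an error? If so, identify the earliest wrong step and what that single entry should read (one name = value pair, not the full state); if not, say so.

step 12, x = 57

step 1: x = (62*72 + 50) mod 75 = 14 -> confirmed correct
step 2: x = (62*14 + 50) mod 75 = 18 -> verified
step 3: x = (62*18 + 50) mod 75 = 41 -> agrees with the trace
step 4: x = (62*41 + 50) mod 75 = 42 -> matches
step 5: x = (62*42 + 50) mod 75 = 29 -> exactly as logged
step 6: x = (62*29 + 50) mod 75 = 48 -> exactly as logged
step 7: x = (62*48 + 50) mod 75 = 26 -> agrees with the trace
step 8: x = (62*26 + 50) mod 75 = 12 -> same as recorded
step 9: x = (62*12 + 50) mod 75 = 44 -> exactly as logged
step 10: x = (62*44 + 50) mod 75 = 3 -> matches
step 11: x = (62*3 + 50) mod 75 = 11 -> matches
step 12: x = (62*11 + 50) mod 75 = 57 -> first mismatch against the trace
So the first discrepancy is step 12, where the right value is x = 57.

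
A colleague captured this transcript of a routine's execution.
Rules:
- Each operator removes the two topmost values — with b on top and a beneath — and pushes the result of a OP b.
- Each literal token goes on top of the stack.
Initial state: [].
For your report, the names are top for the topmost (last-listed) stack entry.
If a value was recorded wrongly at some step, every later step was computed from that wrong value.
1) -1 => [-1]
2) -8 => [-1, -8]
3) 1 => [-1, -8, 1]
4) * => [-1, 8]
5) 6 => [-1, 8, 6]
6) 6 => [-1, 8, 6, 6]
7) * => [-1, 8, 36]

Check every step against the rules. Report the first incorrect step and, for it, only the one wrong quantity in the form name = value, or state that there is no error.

step 1: push -1: top = -1 -> in agreement
step 2: push -8: top = -8 -> matches
step 3: push 1: top = 1 -> exactly as logged
step 4: -8 * 1 = -8 -> the transcript has a different value
First deviation found at step 4; the corrected entry is top = -8.

step 4, top = -8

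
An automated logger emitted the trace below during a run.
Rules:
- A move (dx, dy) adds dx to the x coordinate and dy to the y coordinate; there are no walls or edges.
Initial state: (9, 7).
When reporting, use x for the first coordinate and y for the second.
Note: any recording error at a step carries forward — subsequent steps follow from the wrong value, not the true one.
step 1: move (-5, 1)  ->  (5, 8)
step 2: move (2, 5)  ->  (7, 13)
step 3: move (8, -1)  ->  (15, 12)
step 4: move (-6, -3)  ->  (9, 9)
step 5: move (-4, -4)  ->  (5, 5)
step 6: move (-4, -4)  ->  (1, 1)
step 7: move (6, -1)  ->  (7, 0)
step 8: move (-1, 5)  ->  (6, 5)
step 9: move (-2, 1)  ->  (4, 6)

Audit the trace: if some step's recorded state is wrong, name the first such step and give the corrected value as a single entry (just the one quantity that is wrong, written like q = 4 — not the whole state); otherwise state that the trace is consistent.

step 1, x = 4

Step 1: x = 9 + (-5) = 4, y = 7 + (1) = 8 — the trace disagrees here.
So the first discrepancy is step 1, where the right value is x = 4.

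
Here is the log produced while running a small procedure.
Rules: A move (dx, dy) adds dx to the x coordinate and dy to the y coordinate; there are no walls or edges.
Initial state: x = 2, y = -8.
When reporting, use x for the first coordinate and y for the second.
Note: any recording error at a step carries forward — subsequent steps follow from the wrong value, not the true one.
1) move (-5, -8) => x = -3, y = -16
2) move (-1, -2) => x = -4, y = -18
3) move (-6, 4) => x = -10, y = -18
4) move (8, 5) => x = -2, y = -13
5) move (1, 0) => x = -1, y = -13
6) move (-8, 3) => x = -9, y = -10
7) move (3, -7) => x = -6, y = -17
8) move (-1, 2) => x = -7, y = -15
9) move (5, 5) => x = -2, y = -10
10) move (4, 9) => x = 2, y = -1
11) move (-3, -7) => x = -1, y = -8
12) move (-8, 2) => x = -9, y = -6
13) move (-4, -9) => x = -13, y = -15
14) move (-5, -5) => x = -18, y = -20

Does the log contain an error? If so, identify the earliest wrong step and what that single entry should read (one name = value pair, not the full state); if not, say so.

step 3, y = -14

Recomputing the run from the initial state:
step 1: x = -3, y = -16
step 2: x = -4, y = -18
step 3: x = -10, y = -14
step 4: x = -2, y = -9
step 5: x = -1, y = -9
step 6: x = -9, y = -6
step 7: x = -6, y = -13
step 8: x = -7, y = -11
step 9: x = -2, y = -6
step 10: x = 2, y = 3
step 11: x = -1, y = -4
step 12: x = -9, y = -2
step 13: x = -13, y = -11
step 14: x = -18, y = -16
The first disagreement with the log is at step 3, where the value should be y = -14.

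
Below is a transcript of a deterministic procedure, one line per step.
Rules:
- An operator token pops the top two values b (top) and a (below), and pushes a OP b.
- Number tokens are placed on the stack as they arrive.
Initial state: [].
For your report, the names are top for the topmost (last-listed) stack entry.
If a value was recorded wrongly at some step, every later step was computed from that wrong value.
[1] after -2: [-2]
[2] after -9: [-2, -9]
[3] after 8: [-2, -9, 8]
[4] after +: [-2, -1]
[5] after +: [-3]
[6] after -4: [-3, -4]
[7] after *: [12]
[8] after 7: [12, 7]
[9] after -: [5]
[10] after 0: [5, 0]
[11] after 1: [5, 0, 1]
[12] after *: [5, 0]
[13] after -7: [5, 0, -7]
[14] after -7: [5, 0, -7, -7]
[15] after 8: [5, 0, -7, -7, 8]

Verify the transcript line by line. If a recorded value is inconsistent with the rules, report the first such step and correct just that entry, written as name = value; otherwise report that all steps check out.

1. push -2: top = -2 (no discrepancy)
2. push -9: top = -9 (checks out)
3. push 8: top = 8 (confirmed correct)
4. -9 + 8 = -1 (exactly as logged)
5. -2 + -1 = -3 (exactly as logged)
6. push -4: top = -4 (matches)
7. -3 * -4 = 12 (same as recorded)
8. push 7: top = 7 (in agreement)
9. 12 - 7 = 5 (verified)
10. push 0: top = 0 (no discrepancy)
11. push 1: top = 1 (checks out)
12. 0 * 1 = 0 (verified)
13. push -7: top = -7 (checks out)
14. push -7: top = -7 (in agreement)
15. push 8: top = 8 (checks out)
Each recorded entry agrees with the recomputation.

no error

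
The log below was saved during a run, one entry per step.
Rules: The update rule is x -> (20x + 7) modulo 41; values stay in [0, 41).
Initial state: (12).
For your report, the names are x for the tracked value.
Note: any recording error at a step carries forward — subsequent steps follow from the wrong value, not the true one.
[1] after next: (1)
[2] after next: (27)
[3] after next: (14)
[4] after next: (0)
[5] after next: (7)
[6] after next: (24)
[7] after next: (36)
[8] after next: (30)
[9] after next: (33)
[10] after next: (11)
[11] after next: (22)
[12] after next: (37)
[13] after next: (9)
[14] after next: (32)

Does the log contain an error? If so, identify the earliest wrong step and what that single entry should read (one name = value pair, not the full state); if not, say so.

step 14, x = 23

step 1: x = (20*12 + 7) mod 41 = 1 -> checks out
step 2: x = (20*1 + 7) mod 41 = 27 -> confirmed correct
step 3: x = (20*27 + 7) mod 41 = 14 -> no discrepancy
step 4: x = (20*14 + 7) mod 41 = 0 -> consistent with the log
step 5: x = (20*0 + 7) mod 41 = 7 -> in agreement
step 6: x = (20*7 + 7) mod 41 = 24 -> in agreement
step 7: x = (20*24 + 7) mod 41 = 36 -> in agreement
step 8: x = (20*36 + 7) mod 41 = 30 -> no discrepancy
step 9: x = (20*30 + 7) mod 41 = 33 -> verified
step 10: x = (20*33 + 7) mod 41 = 11 -> confirmed correct
step 11: x = (20*11 + 7) mod 41 = 22 -> consistent with the log
step 12: x = (20*22 + 7) mod 41 = 37 -> same as recorded
step 13: x = (20*37 + 7) mod 41 = 9 -> consistent with the log
step 14: x = (20*9 + 7) mod 41 = 23 -> the recorded entry deviates here
First incorrect step: 14; the correct value is x = 23.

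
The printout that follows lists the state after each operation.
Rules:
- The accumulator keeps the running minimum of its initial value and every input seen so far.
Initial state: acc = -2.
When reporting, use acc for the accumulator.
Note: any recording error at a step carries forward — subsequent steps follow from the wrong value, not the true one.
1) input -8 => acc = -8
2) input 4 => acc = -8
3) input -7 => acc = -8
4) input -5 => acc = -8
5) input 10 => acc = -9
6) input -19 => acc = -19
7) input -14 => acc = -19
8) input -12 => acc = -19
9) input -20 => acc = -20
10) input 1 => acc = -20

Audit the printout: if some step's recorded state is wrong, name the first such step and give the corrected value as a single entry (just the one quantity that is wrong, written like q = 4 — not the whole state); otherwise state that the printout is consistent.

1. acc = min(-2, -8) = -8 (checks out)
2. acc = min(-8, 4) = -8 (matches)
3. acc = min(-8, -7) = -8 (confirmed correct)
4. acc = min(-8, -5) = -8 (same as recorded)
5. acc = min(-8, 10) = -8 (the entry is off here)
First deviation found at step 5; the corrected entry is acc = -8.

step 5, acc = -8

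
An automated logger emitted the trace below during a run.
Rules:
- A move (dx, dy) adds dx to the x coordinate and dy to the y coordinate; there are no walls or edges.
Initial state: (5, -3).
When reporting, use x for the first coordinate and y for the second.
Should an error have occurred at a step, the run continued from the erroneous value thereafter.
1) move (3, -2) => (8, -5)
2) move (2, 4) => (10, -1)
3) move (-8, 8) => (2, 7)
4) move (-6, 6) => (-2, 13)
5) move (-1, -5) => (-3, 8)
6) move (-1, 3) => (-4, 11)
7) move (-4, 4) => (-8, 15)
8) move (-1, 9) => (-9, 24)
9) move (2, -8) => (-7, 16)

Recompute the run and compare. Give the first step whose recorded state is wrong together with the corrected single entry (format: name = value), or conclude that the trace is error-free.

Step 1: x = 5 + (3) = 8, y = -3 + (-2) = -5 — in agreement.
Step 2: x = 8 + (2) = 10, y = -5 + (4) = -1 — confirmed correct.
Step 3: x = 10 + (-8) = 2, y = -1 + (8) = 7 — no discrepancy.
Step 4: x = 2 + (-6) = -4, y = 7 + (6) = 13 — not what was recorded.
The earliest wrong entry is at step 4: it should read x = -4.

step 4, x = -4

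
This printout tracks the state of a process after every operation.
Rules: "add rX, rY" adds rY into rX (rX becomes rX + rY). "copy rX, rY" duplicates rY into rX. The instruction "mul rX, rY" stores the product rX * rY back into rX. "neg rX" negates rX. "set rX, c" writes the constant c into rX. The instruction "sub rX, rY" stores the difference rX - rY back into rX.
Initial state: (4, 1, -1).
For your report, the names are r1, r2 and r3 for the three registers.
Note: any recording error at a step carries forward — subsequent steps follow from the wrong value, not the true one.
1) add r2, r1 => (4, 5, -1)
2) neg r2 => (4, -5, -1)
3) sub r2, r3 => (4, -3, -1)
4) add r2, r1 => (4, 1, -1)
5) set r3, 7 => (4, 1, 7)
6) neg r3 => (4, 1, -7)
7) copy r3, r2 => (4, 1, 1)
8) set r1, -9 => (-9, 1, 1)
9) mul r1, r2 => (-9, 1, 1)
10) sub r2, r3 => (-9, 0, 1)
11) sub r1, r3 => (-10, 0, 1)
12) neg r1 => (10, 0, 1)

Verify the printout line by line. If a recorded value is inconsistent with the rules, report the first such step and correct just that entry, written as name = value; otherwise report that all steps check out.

step 3, r2 = -4

1. r2 = 1 + 4 = 5 (checks out)
2. r2 = -(5) = -5 (same as recorded)
3. r2 = -5 - -1 = -4 (not what was recorded)
Conclusion: step 3 carries the first error; the entry should be r2 = -4.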